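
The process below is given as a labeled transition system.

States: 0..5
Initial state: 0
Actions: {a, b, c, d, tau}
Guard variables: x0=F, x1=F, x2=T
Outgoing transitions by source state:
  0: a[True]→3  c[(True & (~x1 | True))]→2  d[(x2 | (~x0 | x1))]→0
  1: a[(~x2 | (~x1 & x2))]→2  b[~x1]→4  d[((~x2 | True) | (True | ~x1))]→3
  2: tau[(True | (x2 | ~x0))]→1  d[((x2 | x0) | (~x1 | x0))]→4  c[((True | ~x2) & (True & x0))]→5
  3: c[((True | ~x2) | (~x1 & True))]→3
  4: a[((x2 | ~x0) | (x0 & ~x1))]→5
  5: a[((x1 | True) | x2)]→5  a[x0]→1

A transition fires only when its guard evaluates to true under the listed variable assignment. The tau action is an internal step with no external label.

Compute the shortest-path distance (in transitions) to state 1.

Answer: 2

Trace:
Breadth-first toward 1:
  depth 0: {0}
  depth 1: {2,3}
  depth 2: {1,4}
1 enters at depth 2; path c·tau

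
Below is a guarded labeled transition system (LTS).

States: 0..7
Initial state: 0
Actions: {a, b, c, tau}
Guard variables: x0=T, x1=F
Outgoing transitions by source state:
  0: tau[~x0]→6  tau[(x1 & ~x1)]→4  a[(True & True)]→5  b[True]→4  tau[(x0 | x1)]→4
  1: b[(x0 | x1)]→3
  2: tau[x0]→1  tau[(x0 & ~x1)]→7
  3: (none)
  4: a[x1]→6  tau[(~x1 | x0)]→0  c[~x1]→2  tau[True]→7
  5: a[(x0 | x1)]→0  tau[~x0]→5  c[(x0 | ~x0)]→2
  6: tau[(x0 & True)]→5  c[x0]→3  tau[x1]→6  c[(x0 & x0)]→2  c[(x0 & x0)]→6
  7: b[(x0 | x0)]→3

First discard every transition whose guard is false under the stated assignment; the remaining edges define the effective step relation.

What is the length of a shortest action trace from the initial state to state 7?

Answer: 2

Trace:
Layered search for 7:
  L0 = {0}
  L1 = {4,5}
  L2 = {2,7}
depth(7)=2, e.g. b·tau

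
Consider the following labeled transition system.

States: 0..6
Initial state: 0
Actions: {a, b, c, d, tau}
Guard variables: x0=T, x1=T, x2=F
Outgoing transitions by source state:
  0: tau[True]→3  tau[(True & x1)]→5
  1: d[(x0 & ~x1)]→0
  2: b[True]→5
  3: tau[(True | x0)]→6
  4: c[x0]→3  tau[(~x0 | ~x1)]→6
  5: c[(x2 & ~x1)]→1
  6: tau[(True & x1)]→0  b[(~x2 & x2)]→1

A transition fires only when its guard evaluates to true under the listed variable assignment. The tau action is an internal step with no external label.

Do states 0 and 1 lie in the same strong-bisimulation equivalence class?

Refine partition for ~:
  P[0] = {{0,1,2,3,4,5,6}}
  P[1] = {{0,3,6},{1,5},{2},{4}}
  P[2] = {{0},{1,5},{2},{3,6},{4}}
  P[3] = {{0},{1,5},{2},{3},{4},{6}}
Fixed point at round 4; 6 class(es).
0∈{0}, 1∈{1,5}

Answer: NOT BISIMILAR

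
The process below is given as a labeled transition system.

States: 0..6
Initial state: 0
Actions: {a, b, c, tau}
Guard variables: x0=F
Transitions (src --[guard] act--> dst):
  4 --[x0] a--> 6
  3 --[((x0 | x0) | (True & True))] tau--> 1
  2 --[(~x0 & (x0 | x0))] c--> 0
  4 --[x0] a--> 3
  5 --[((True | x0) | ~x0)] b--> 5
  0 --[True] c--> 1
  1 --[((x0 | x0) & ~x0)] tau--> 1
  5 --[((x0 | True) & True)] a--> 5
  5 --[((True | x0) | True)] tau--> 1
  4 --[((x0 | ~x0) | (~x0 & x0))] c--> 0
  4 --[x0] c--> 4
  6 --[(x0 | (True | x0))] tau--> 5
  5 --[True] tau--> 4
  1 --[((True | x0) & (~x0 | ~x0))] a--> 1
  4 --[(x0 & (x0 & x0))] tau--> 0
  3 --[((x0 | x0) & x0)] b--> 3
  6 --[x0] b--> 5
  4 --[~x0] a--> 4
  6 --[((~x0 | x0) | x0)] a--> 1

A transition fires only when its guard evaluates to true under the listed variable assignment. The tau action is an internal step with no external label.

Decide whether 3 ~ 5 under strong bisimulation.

Answer: NOT BISIMILAR

Trace:
Bisimulation quotient by refinement:
  P[0] = {{0,1,2,3,4,5,6}}
  P[1] = {{0},{1},{2},{3},{4},{5},{6}}
stable after 2 split(s): 7 block(s)
[3]={3}  [5]={5}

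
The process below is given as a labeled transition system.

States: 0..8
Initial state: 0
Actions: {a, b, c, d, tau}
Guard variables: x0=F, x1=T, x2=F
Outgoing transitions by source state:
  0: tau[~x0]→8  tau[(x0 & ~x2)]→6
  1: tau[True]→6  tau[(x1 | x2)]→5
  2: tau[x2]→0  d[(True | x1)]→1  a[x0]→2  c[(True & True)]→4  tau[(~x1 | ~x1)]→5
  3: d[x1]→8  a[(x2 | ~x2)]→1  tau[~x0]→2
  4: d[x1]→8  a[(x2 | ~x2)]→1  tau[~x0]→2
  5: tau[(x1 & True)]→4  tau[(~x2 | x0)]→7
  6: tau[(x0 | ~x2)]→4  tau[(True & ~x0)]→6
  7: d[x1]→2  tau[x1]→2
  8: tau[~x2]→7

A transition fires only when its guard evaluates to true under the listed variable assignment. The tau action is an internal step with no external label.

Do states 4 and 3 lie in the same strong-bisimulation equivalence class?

Answer: BISIMILAR

Working:
Bisimulation quotient by refinement:
  P[0] = {{0,1,2,3,4,5,6,7,8}}
  P[1] = {{0,1,5,6,8},{2},{3,4},{7}}
  P[2] = {{0,1},{2},{3,4},{5},{6},{7},{8}}
  P[3] = {{0},{1},{2},{3,4},{5},{6},{7},{8}}
Fixed point at round 4; 8 class(es).
[4]={3,4}  [3]={3,4}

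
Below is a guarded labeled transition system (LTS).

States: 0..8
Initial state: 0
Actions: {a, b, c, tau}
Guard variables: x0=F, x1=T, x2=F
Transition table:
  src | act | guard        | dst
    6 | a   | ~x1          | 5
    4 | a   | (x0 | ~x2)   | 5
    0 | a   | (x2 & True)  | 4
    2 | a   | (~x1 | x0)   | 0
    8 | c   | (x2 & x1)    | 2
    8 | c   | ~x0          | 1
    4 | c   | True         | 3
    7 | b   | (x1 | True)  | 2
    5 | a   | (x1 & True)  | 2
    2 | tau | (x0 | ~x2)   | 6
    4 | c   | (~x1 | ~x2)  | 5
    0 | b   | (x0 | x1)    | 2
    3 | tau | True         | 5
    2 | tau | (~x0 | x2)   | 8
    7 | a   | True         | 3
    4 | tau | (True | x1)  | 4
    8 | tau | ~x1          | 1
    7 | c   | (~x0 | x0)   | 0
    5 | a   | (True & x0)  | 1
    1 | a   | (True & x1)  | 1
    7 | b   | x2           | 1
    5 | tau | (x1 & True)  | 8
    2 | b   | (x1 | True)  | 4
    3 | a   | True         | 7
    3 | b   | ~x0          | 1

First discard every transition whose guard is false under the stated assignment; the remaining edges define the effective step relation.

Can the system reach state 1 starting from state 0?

18 transition(s) survive guard evaluation.
depth 0: {0}
depth 1: {2}  total {0,2}
depth 2: {4,6,8}  total {0,2,4,6,8}
depth 3: {1,3,5}  total {0,1,2,3,4,5,6,8}
depth 4: {7}  total {0,1,2,3,4,5,6,7,8}
Reachable = {0,1,2,3,4,5,6,7,8}
witness 1: b·tau·c

Answer: REACHABLE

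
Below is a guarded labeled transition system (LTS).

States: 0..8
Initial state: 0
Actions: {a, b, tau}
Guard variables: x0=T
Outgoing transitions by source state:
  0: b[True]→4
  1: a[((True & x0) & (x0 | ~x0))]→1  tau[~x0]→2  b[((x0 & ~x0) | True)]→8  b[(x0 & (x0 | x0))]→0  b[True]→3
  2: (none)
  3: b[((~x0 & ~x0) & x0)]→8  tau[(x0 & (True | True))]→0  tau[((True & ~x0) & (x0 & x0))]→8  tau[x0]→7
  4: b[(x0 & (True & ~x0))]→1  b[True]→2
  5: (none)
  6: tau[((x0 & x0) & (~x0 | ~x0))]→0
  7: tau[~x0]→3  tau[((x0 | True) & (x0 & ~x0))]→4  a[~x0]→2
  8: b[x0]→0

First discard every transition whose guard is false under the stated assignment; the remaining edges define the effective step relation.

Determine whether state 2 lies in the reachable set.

Answer: REACHABLE

Trace:
Guard filter leaves 9 enabled edge(s).
depth 0: {0}
depth 1: {4}  cumulative {0,4}
depth 2: {2}  cumulative {0,2,4}
R = {0,2,4}
witness 2: b·b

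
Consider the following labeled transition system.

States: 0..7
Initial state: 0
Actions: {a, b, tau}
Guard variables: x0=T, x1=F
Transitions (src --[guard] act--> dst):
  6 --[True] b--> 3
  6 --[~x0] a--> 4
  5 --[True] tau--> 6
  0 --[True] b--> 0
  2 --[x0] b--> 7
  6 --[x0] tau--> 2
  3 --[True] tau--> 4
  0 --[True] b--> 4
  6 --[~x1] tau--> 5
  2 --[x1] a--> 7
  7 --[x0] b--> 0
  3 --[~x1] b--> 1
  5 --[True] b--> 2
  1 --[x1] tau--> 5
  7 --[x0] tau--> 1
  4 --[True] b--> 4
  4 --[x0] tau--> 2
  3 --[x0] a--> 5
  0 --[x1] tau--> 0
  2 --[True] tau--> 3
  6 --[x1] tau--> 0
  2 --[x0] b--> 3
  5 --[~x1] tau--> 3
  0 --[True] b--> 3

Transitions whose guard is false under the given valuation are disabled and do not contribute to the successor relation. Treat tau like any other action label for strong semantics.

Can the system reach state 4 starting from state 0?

Guard filter leaves 19 enabled edge(s).
depth 0: {0}
depth 1: {3,4}  total {0,3,4}
depth 2: {1,2,5}  total {0,1,2,3,4,5}
depth 3: {6,7}  total {0,1,2,3,4,5,6,7}
Reach set: {0,1,2,3,4,5,6,7}
witness 4: b

Answer: REACHABLE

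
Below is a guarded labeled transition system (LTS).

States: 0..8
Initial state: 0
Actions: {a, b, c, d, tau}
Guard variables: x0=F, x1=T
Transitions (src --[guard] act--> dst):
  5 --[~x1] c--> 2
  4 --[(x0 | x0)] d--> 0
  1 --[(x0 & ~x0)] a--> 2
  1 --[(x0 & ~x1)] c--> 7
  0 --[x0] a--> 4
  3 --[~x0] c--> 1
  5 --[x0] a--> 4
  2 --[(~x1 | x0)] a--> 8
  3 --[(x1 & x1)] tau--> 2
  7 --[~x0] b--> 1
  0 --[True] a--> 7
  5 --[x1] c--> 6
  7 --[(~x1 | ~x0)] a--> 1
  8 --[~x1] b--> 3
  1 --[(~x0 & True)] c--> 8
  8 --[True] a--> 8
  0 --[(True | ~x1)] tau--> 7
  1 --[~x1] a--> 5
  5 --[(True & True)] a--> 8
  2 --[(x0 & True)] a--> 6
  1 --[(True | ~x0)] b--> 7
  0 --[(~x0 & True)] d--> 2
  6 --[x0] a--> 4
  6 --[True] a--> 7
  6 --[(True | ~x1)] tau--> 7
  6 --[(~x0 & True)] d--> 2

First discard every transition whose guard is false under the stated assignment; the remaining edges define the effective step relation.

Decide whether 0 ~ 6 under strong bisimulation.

Bisimulation quotient by refinement:
  P[0] = {{0,1,2,3,4,5,6,7,8}}
  P[1] = {{0,6},{1},{2,4},{3},{5},{7},{8}}
7 equivalence class(es) (converged in 2)
[0]={0,6}  [6]={0,6}

Answer: BISIMILAR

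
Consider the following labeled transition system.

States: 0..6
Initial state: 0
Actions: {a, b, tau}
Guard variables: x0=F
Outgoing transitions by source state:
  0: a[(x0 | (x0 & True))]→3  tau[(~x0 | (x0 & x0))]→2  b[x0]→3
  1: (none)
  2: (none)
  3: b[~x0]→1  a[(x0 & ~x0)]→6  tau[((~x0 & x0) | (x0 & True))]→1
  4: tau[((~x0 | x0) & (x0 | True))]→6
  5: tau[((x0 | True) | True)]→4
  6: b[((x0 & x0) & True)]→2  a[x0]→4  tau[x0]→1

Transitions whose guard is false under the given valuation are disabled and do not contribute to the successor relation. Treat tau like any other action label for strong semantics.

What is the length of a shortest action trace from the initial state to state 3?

Answer: UNREACHABLE

Analysis:
Layered search for 3:
  depth 0: {0}
  depth 1: {2}
3 never appears.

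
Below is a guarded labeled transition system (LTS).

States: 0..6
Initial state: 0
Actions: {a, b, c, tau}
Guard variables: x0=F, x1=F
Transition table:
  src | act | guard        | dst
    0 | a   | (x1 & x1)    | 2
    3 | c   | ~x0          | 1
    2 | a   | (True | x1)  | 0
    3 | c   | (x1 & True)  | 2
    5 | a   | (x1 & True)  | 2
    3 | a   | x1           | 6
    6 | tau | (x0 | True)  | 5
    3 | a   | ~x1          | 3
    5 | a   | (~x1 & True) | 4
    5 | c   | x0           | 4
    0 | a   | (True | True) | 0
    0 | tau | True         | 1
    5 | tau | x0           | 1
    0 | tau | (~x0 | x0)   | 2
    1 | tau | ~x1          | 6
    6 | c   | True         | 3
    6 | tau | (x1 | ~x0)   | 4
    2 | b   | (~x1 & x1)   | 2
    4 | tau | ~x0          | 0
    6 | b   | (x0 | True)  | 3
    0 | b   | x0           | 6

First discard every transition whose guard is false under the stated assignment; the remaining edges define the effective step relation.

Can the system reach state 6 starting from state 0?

Answer: REACHABLE

Analysis:
13 transition(s) survive guard evaluation.
depth 0: {0}
depth 1: {1,2}  cumulative {0,1,2}
depth 2: {6}  cumulative {0,1,2,6}
depth 3: {3,4,5}  cumulative {0,1,2,3,4,5,6}
Reachable = {0,1,2,3,4,5,6}
Path to 6: tau·tau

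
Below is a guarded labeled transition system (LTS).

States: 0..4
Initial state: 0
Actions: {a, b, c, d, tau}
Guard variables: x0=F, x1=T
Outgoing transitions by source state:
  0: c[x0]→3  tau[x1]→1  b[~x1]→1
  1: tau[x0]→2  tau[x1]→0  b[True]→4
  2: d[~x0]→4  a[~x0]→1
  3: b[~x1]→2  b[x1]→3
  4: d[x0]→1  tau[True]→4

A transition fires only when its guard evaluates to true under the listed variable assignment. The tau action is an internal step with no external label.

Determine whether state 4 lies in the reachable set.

Guard filter leaves 7 enabled edge(s).
depth 0: {0}
depth 1: {1}  cumulative {0,1}
depth 2: {4}  cumulative {0,1,4}
R = {0,1,4}
witness 4: tau·b

Answer: REACHABLE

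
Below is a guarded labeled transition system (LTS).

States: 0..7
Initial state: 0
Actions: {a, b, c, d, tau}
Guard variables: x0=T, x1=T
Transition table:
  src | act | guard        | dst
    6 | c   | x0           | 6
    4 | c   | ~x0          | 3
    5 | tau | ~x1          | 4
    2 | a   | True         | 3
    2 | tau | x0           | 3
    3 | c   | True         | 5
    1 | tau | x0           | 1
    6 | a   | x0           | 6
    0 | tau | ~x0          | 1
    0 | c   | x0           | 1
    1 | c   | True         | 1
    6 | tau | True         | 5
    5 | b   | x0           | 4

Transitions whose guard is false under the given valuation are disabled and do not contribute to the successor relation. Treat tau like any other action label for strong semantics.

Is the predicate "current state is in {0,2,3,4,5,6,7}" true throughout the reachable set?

Safe = {0,2,3,4,5,6,7}
Reach set: {0,1}
  0: ok
  1: ✗ unsafe
counterexample path to 1: c

Answer: INVARIANT VIOLATED at state 1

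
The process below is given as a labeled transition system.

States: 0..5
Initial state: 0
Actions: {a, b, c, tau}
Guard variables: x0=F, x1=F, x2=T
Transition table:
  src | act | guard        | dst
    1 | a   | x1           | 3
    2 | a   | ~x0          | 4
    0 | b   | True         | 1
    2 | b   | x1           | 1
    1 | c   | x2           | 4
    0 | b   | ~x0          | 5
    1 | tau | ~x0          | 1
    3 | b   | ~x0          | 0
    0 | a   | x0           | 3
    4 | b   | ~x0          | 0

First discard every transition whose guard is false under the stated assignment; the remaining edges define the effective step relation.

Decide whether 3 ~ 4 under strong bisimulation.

Answer: BISIMILAR

Analysis:
Bisimulation quotient by refinement:
  round 0: {{0,1,2,3,4,5}}
  round 1: {{0,3,4},{1},{2},{5}}
  round 2: {{0},{1},{2},{3,4},{5}}
Fixed point at round 3; 5 class(es).
[3]={3,4}  [4]={3,4}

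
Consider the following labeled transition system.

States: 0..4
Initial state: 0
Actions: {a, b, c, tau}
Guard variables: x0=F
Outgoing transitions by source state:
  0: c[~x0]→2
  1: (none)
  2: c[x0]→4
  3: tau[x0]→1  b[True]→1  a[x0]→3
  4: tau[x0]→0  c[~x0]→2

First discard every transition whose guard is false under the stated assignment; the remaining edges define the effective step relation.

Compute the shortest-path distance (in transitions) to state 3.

Breadth-first toward 3:
  depth 0: {0}
  depth 1: {2}
3 never appears.

Answer: UNREACHABLE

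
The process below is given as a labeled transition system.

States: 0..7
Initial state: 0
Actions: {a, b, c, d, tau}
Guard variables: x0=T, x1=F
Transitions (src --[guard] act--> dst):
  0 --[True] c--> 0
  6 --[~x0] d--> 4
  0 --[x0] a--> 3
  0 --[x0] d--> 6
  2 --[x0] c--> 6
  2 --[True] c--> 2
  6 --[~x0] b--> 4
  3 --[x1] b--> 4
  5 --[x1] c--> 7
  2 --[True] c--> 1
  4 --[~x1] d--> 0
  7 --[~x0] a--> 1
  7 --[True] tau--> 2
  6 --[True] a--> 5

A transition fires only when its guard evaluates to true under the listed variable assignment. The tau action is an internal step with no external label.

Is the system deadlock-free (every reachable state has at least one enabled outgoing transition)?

R = {0,3,5,6}
  0: a→3  c→0  d→6  [3 exit(s)]
  3: ∅  [STUCK]
  5: ∅  [STUCK]
  6: a→5  [1 exit(s)]
witness 3: a

Answer: DEADLOCK at state 3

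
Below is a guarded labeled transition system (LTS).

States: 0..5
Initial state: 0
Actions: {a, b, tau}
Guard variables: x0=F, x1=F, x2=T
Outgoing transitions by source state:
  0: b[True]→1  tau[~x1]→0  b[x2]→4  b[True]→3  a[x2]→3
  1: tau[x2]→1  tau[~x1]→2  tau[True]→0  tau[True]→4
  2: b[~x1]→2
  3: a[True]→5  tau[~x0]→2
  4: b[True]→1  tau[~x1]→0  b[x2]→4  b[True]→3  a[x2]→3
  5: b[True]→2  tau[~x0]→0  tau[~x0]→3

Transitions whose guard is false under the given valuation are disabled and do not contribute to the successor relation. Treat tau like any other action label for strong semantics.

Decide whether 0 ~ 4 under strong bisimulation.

Answer: BISIMILAR

Working:
Bisimulation quotient by refinement:
  P[0] = {{0,1,2,3,4,5}}
  P[1] = {{0,4},{1},{2},{3},{5}}
5 equivalence class(es) (converged in 2)
0∈{0,4}, 4∈{0,4}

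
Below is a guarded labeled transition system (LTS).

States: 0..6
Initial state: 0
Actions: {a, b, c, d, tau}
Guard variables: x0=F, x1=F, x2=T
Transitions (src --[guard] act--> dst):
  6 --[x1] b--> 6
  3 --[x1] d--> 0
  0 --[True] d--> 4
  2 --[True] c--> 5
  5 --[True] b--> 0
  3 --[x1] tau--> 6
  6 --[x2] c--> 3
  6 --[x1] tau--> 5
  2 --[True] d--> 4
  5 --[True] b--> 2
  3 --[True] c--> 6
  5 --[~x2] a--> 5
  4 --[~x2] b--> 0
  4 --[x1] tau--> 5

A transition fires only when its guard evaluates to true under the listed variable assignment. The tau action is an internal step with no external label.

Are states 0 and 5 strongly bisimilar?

Bisimulation quotient by refinement:
  π0 = {{0,1,2,3,4,5,6}}
  π1 = {{0},{1,4},{2},{3,6},{5}}
Fixed point at round 2; 5 class(es).
[0]={0}  [5]={5}

Answer: NOT BISIMILAR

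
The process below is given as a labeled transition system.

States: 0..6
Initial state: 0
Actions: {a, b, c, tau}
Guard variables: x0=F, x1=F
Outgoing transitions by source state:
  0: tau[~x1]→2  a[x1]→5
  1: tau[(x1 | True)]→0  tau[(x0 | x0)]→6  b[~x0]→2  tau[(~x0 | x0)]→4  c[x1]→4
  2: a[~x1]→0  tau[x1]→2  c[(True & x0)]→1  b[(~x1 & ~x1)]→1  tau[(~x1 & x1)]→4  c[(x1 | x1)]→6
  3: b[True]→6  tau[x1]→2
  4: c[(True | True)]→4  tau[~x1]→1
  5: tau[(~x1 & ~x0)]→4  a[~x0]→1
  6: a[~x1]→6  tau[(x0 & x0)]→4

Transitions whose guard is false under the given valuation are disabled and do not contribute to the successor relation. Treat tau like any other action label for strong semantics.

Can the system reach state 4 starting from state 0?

12 transition(s) survive guard evaluation.
L0 = {0}
L1 = {2}  total {0,2}
L2 = {1}  total {0,1,2}
L3 = {4}  total {0,1,2,4}
R = {0,1,2,4}
Path to 4: tau·b·tau

Answer: REACHABLE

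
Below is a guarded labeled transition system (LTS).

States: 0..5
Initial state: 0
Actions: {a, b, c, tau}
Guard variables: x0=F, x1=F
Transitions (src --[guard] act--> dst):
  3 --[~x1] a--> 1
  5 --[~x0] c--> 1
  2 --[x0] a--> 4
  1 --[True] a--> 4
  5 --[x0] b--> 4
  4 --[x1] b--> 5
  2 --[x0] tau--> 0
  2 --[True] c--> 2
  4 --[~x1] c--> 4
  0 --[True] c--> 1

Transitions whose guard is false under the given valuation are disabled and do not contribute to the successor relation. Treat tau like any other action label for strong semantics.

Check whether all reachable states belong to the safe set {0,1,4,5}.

Answer: INVARIANT HOLDS

Analysis:
Allowed set {0,1,4,5}
Reachable = {0,1,4}
  0: ✓
  1: ✓
  4: ✓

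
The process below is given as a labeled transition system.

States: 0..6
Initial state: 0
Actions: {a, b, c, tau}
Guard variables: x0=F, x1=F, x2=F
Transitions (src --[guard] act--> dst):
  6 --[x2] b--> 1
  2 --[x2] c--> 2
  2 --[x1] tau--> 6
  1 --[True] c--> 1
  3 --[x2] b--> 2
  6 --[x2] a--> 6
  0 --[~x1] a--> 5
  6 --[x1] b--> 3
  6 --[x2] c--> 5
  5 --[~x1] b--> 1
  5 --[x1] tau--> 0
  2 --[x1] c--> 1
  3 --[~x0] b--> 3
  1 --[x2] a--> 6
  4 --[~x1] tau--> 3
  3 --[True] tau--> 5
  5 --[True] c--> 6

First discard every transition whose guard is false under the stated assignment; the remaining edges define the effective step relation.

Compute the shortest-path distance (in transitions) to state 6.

Answer: 2

Analysis:
BFS to 6:
  depth 0: {0}
  depth 1: {5}
  depth 2: {1,6}
first hit 6 at d=2 via a·c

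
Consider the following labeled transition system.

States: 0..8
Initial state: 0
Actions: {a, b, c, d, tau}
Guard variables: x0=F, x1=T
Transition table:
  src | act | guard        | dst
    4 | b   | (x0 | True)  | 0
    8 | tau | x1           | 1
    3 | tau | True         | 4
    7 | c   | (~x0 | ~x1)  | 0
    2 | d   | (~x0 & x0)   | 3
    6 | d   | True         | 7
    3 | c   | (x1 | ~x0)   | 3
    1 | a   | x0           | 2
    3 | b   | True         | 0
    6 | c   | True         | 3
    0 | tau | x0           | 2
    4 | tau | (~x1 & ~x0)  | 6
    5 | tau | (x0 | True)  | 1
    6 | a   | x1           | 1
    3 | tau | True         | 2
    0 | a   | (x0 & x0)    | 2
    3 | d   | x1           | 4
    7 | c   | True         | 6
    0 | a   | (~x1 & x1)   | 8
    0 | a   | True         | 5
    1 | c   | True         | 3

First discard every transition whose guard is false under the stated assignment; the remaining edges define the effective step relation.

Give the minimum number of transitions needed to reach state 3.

Answer: 3

Trace:
Breadth-first toward 3:
  L0 = {0}
  L1 = {5}
  L2 = {1}
  L3 = {3}
depth(3)=3, e.g. a·tau·c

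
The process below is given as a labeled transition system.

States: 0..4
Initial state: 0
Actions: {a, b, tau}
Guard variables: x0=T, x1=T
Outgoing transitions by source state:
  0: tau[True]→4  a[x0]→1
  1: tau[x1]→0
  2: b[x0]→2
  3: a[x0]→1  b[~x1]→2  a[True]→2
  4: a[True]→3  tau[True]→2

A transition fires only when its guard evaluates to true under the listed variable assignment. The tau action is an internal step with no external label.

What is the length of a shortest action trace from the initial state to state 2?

BFS to 2:
  Layer 0: {0}
  Layer 1: {1,4}
  Layer 2: {2,3}
2 enters at depth 2; path tau·tau

Answer: 2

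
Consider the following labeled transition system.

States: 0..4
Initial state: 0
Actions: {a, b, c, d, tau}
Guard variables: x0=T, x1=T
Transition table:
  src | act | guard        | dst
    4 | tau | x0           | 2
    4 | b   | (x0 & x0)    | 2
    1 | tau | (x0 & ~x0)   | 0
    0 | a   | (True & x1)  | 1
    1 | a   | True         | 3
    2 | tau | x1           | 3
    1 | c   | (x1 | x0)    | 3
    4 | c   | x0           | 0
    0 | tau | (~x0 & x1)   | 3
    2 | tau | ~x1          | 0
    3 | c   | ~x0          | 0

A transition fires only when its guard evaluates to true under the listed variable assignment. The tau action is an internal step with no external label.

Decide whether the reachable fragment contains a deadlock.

Answer: DEADLOCK at state 3

Working:
Reachable = {0,1,3}
  0: a→1  [1 exit(s)]
  1: a→3  c→3  [2 exit(s)]
  3: ∅  [STUCK]
witness 3: a·a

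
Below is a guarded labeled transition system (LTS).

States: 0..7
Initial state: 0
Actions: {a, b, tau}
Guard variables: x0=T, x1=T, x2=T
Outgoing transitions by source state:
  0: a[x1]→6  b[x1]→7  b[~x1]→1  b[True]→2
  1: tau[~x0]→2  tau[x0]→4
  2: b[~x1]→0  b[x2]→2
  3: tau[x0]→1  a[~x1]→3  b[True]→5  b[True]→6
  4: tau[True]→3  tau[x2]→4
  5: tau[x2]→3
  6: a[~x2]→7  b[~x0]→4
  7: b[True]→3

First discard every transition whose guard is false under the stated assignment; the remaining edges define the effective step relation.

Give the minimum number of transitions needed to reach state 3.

BFS to 3:
  L0 = {0}
  L1 = {2,6,7}
  L2 = {3}
3 enters at depth 2; path b·b

Answer: 2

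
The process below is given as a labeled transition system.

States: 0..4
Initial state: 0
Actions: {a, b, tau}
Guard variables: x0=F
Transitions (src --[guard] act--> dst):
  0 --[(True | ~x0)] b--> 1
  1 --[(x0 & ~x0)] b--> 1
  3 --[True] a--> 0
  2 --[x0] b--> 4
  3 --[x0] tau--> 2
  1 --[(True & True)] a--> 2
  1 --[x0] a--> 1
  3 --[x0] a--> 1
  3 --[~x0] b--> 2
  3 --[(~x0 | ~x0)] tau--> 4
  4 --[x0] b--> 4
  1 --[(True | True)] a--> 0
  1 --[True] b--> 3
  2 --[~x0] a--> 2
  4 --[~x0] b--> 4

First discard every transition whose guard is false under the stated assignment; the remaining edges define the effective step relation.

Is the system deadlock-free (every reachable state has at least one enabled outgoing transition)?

Answer: DEADLOCK-FREE

Trace:
Reachable = {0,1,2,3,4}
  0: b→1  [deg 1]
  1: a→0  a→2  b→3  [deg 3]
  2: a→2  [deg 1]
  3: a→0  b→2  tau→4  [deg 3]
  4: b→4  [deg 1]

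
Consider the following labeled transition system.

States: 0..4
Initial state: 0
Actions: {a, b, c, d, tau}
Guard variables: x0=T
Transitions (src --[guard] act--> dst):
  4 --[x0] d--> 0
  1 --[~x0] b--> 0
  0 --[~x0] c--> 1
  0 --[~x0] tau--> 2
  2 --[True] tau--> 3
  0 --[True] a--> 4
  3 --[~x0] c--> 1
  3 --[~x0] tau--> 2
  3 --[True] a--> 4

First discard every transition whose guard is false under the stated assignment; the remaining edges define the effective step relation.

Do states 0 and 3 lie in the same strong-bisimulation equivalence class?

Compute ~ classes (split until stable):
  round 0: {{0,1,2,3,4}}
  round 1: {{0,3},{1},{2},{4}}
4 equivalence class(es) (converged in 2)
[0]={0,3}  [3]={0,3}

Answer: BISIMILAR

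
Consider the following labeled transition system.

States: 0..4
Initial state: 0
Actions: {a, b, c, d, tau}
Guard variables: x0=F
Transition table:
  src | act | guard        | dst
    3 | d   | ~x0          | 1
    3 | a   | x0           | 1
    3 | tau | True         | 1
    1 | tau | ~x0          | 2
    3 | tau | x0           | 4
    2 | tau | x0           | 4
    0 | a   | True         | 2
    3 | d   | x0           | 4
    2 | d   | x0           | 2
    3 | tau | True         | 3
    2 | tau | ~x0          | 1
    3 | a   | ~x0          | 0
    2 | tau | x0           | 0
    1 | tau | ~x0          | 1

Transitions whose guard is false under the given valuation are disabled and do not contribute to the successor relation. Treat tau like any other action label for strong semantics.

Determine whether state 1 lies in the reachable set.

8 transition(s) survive guard evaluation.
depth 0: {0}
depth 1: {2}  cumulative {0,2}
depth 2: {1}  cumulative {0,1,2}
R = {0,1,2}
trace reaching 1: a·tau

Answer: REACHABLE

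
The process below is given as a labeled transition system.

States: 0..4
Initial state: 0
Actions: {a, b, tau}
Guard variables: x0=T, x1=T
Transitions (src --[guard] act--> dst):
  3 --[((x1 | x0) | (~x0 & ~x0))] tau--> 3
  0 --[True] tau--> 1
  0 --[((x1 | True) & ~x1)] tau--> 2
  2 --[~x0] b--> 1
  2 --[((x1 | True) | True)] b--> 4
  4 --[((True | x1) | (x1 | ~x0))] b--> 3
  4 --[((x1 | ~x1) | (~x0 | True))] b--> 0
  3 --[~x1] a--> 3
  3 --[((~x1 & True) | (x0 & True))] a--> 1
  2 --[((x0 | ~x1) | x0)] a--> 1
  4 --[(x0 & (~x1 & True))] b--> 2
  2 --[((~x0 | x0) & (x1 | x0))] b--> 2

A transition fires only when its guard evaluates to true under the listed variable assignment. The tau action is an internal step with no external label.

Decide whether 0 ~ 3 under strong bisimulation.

Compute ~ classes (split until stable):
  π0 = {{0,1,2,3,4}}
  π1 = {{0},{1},{2},{3},{4}}
Fixed point at round 2; 5 class(es).
0∈{0}, 3∈{3}

Answer: NOT BISIMILAR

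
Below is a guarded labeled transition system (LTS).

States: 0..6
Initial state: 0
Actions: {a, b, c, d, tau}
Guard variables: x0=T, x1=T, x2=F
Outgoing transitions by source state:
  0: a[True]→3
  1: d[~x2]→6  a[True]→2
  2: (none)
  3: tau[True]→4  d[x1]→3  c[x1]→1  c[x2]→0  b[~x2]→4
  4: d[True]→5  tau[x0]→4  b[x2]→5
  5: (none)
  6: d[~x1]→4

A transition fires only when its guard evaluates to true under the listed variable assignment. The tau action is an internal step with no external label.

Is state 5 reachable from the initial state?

9 transition(s) survive guard evaluation.
L0 = {0}
L1 = {3}  cumulative {0,3}
L2 = {1,4}  cumulative {0,1,3,4}
L3 = {2,5,6}  cumulative {0,1,2,3,4,5,6}
Reachable = {0,1,2,3,4,5,6}
witness 5: a·tau·d

Answer: REACHABLE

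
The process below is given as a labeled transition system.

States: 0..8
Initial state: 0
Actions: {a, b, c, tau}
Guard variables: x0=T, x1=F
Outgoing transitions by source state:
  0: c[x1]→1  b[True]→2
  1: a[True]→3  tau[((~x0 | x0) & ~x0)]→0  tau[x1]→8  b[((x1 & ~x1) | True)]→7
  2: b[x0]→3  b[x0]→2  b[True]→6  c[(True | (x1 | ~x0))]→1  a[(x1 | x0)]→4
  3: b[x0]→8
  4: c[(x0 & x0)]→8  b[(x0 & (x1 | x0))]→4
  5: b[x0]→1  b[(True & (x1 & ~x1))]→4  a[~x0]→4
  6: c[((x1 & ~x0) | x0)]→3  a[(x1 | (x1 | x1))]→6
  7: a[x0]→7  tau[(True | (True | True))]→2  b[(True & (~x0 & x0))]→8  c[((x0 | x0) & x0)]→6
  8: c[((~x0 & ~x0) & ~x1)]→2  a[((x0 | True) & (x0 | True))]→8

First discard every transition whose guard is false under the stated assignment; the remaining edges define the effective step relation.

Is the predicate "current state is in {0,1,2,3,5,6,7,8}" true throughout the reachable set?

Answer: INVARIANT VIOLATED at state 4

Analysis:
Inv-set: {0,1,2,3,5,6,7,8}
R = {0,1,2,3,4,6,7,8}
  0: safe
  1: safe
  2: safe
  3: safe
  4: VIOLATES
  6: safe
  7: safe
  8: safe
witness against invariant: b·a → 4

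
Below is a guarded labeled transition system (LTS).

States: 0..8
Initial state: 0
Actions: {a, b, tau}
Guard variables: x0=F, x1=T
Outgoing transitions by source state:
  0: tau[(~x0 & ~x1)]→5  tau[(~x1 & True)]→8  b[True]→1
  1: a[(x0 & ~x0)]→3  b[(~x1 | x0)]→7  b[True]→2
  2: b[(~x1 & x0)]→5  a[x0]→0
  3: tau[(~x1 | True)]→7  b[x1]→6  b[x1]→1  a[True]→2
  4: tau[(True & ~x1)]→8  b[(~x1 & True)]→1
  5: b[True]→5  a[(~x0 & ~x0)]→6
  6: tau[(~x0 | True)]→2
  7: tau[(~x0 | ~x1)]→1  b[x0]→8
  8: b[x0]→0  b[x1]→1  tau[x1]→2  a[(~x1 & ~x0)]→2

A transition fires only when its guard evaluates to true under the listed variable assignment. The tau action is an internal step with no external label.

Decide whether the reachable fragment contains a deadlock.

R = {0,1,2}
  0: b→1  [deg 1]
  1: b→2  [deg 1]
  2: ∅  [no exit]
witness 2: b·b

Answer: DEADLOCK at state 2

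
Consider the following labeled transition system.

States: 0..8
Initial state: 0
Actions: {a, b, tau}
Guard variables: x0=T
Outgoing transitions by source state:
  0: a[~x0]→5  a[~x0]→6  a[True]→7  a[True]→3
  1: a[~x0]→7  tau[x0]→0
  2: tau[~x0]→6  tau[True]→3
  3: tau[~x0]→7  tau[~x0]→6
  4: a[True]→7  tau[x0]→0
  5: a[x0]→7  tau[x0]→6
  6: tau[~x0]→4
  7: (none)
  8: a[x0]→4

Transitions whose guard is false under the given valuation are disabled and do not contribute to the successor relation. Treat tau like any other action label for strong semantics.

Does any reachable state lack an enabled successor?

Reachable = {0,3,7}
  0: a→3  a→7  [2 out]
  3: ∅  [no exit]
  7: ∅  [no exit]
witness 3: a

Answer: DEADLOCK at state 3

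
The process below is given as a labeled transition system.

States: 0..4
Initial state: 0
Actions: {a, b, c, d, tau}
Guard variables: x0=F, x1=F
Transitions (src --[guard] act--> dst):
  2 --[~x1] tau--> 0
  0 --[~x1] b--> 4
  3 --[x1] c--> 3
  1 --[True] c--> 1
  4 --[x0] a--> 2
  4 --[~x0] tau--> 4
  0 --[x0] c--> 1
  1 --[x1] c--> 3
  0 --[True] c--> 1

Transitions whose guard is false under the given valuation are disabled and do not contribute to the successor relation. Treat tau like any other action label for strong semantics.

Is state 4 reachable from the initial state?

Guard filter leaves 5 enabled edge(s).
Layer 0: {0}
Layer 1: {1,4}  total {0,1,4}
R = {0,1,4}
Path to 4: b

Answer: REACHABLE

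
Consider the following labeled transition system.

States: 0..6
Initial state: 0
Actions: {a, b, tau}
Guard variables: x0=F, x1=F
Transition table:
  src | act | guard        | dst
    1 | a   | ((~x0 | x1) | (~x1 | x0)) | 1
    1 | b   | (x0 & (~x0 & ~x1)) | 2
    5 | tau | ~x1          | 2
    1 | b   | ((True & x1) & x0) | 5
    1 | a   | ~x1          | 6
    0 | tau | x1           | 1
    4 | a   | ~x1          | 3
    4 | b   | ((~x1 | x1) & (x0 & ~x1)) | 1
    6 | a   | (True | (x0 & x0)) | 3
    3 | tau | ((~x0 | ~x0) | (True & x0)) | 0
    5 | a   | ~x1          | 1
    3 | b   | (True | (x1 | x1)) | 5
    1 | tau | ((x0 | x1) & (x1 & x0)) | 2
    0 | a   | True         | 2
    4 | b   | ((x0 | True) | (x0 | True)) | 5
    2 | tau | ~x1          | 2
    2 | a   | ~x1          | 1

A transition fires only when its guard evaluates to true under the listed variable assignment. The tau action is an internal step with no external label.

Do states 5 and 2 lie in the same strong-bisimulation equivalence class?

Refine partition for ~:
  P[0] = {{0,1,2,3,4,5,6}}
  P[1] = {{0,1,6},{2,5},{3},{4}}
  P[2] = {{0},{1},{2,5},{3},{4},{6}}
6 equivalence class(es) (converged in 3)
5∈{2,5}, 2∈{2,5}

Answer: BISIMILAR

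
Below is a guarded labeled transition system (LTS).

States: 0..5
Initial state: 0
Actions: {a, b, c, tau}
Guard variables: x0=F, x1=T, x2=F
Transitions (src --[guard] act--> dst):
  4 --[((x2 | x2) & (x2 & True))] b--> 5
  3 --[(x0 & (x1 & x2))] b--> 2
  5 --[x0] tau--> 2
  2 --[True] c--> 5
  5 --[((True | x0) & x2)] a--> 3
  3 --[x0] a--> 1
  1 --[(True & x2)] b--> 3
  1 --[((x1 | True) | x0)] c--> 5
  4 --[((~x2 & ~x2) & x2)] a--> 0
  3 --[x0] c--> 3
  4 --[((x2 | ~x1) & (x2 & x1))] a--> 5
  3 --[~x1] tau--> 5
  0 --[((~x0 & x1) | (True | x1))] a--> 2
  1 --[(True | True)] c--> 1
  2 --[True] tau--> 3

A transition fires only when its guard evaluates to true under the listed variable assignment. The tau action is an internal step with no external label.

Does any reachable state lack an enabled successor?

Reachable = {0,2,3,5}
  0: a→2  [1 exit(s)]
  2: c→5  tau→3  [2 exit(s)]
  3: ∅  [STUCK]
  5: ∅  [STUCK]
witness 3: a·tau

Answer: DEADLOCK at state 3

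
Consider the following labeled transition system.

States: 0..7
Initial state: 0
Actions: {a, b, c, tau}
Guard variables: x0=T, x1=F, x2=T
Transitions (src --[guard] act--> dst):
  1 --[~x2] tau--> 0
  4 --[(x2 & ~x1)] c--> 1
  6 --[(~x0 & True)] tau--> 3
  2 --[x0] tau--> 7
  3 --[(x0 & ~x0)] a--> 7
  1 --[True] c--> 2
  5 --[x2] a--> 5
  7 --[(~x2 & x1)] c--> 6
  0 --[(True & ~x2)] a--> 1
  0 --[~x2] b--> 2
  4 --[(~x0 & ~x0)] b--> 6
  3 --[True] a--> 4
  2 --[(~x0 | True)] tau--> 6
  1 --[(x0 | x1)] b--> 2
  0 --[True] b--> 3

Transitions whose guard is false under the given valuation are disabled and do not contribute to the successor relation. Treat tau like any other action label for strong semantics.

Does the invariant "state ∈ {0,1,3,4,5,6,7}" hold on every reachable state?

Answer: INVARIANT VIOLATED at state 2

Working:
Safe = {0,1,3,4,5,6,7}
R = {0,1,2,3,4,6,7}
  0: safe
  1: safe
  2: outside
  3: safe
  4: safe
  6: safe
  7: safe
reach 2 via b·a·c·c — violates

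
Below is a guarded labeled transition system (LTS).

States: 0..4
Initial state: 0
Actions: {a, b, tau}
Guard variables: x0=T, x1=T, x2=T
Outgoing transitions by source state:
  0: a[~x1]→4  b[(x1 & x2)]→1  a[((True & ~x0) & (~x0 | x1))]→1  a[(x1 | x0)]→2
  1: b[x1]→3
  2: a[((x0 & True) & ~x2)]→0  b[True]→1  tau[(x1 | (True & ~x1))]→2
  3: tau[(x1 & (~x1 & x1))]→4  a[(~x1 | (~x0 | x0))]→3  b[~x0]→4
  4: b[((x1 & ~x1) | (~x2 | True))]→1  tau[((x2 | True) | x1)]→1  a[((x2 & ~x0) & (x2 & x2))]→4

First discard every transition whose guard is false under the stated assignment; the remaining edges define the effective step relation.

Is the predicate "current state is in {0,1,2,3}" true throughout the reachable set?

Allowed set {0,1,2,3}
Reachable = {0,1,2,3}
  0: ok
  1: ok
  2: ok
  3: ok

Answer: INVARIANT HOLDS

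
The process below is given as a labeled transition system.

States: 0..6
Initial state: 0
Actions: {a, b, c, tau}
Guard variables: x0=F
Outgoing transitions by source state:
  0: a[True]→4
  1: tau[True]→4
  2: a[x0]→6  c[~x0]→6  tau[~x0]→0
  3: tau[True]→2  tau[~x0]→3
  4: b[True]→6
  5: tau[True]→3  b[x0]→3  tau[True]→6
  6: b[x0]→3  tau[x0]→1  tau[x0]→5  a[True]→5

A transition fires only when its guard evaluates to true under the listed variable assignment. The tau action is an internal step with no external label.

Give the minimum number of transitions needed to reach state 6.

Answer: 2

Working:
Layered search for 6:
  Layer 0: {0}
  Layer 1: {4}
  Layer 2: {6}
6 enters at depth 2; path a·b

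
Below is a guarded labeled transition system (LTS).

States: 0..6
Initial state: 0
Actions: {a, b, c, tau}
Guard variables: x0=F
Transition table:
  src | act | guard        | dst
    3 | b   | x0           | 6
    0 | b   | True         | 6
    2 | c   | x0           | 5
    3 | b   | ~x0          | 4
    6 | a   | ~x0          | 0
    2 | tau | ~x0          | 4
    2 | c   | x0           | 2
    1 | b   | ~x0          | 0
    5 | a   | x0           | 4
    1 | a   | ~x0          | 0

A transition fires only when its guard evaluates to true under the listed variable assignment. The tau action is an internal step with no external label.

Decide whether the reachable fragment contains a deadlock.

Answer: DEADLOCK-FREE

Analysis:
R = {0,6}
  0: b→6  [1 out]
  6: a→0  [1 out]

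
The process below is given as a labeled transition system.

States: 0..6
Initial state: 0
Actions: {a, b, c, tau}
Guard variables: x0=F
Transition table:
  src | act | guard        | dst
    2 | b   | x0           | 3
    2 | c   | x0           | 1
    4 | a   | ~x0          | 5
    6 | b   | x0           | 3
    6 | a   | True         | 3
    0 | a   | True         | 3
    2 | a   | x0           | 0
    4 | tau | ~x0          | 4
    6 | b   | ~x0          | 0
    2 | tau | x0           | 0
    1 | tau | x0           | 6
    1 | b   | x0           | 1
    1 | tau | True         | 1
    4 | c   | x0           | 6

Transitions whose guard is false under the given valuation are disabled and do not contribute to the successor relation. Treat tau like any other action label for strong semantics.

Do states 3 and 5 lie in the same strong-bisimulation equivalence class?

Answer: BISIMILAR

Trace:
Refine partition for ~:
  π0 = {{0,1,2,3,4,5,6}}
  π1 = {{0},{1},{2,3,5},{4},{6}}
5 equivalence class(es) (converged in 2)
[3]={2,3,5}  [5]={2,3,5}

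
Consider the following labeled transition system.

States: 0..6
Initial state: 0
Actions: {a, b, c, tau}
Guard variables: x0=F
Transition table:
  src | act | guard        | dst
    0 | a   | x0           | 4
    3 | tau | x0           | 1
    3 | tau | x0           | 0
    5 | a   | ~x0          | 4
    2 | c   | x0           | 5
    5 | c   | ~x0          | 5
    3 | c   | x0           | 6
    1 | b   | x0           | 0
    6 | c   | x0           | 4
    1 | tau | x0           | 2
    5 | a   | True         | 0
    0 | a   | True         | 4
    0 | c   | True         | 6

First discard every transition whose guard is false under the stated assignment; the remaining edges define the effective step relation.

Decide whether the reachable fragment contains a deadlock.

Answer: DEADLOCK at state 4

Working:
R = {0,4,6}
  0: a→4  c→6  [deg 2]
  4: ∅  [no exit]
  6: ∅  [no exit]
witness 4: a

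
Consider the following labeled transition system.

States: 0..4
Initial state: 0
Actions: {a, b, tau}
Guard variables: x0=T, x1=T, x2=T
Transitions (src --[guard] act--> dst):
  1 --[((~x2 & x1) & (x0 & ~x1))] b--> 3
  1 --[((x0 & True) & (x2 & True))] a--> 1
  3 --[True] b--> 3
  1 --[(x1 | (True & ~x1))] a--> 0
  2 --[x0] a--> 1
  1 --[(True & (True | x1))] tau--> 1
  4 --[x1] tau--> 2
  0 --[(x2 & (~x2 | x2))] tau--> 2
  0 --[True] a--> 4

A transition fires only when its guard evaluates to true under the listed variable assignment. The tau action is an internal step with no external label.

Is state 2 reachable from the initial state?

Answer: REACHABLE

Analysis:
Guard filter leaves 8 enabled edge(s).
L0 = {0}
L1 = {2,4}  cumulative {0,2,4}
L2 = {1}  cumulative {0,1,2,4}
Reach set: {0,1,2,4}
trace reaching 2: tau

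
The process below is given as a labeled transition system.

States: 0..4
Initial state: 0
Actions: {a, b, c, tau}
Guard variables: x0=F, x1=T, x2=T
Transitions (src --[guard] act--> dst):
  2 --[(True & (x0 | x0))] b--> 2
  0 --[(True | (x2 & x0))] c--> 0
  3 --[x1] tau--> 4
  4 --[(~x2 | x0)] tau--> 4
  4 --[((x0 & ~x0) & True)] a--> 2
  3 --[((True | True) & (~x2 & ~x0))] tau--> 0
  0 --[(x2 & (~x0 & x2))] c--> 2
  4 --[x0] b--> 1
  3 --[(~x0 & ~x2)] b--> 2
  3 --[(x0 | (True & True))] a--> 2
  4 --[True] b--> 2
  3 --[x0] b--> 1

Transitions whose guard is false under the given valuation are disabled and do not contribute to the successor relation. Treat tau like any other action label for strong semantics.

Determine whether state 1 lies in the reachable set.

5 transition(s) survive guard evaluation.
Layer 0: {0}
Layer 1: {2}  total {0,2}
R = {0,2}

Answer: UNREACHABLE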